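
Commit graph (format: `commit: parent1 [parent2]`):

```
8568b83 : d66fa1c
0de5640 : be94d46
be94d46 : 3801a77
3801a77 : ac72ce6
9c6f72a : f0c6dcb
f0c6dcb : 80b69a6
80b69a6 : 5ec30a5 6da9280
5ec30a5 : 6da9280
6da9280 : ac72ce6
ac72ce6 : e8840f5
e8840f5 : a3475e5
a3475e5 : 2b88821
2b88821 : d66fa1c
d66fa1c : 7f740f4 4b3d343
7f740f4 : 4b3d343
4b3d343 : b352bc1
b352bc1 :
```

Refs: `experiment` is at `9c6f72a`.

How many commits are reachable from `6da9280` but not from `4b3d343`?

7

Reachable from 6da9280: {2b88821, 4b3d343, 6da9280, 7f740f4, a3475e5, ac72ce6, b352bc1, d66fa1c, e8840f5}.
Reachable from 4b3d343: {4b3d343, b352bc1}.
In 6da9280's history but not 4b3d343's: {2b88821, 6da9280, 7f740f4, a3475e5, ac72ce6, d66fa1c, e8840f5} — 7 commits.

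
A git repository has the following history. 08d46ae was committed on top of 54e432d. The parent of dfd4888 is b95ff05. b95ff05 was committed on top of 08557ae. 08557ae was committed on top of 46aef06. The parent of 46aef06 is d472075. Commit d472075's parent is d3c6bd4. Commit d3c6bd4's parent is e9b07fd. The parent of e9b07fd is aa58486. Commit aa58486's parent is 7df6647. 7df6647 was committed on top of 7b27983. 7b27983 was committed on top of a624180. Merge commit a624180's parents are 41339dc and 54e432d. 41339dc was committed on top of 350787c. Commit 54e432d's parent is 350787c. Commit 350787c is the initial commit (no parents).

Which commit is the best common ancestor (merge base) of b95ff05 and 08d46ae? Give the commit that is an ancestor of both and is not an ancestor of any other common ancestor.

54e432d

Ancestors of b95ff05: {08557ae, 350787c, 41339dc, 46aef06, 54e432d, 7b27983, 7df6647, a624180, aa58486, b95ff05, d3c6bd4, d472075, e9b07fd}.
Ancestors of 08d46ae: {08d46ae, 350787c, 54e432d}.
Common ancestors: {350787c, 54e432d}.
Among these, 54e432d is not an ancestor of any other common ancestor — it is the merge base.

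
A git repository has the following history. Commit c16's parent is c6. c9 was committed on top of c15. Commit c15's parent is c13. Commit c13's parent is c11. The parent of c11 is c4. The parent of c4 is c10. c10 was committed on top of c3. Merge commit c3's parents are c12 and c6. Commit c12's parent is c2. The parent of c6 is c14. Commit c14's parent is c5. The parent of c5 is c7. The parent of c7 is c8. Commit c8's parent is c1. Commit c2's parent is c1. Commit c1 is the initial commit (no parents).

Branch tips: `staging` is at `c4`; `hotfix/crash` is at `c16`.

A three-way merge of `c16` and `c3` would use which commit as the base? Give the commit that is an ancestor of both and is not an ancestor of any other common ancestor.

Ancestors of c16: {c1, c14, c16, c5, c6, c7, c8}.
Ancestors of c3: {c1, c12, c14, c2, c3, c5, c6, c7, c8}.
Common ancestors: {c1, c14, c5, c6, c7, c8}.
Among these, c6 is not an ancestor of any other common ancestor — it is the merge base.

c6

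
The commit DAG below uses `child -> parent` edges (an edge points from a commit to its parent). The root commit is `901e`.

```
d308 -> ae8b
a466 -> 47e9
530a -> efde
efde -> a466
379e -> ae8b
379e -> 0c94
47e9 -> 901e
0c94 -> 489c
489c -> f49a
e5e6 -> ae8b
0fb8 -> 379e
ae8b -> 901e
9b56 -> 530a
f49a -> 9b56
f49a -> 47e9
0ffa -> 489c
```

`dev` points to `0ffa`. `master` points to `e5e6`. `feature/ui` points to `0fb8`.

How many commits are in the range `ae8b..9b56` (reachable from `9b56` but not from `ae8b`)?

5

Reachable from 9b56: {47e9, 530a, 901e, 9b56, a466, efde}.
Reachable from ae8b: {901e, ae8b}.
In 9b56's history but not ae8b's: {47e9, 530a, 9b56, a466, efde} — 5 commits.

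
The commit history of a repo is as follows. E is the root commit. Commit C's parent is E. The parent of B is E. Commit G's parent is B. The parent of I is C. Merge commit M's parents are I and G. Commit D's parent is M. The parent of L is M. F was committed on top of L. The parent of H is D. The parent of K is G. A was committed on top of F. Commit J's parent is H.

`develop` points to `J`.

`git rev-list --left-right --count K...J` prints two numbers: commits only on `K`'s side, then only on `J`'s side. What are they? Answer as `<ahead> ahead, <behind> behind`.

Reachable from K: {B, E, G, K}.
Reachable from J: {B, C, D, E, G, H, I, J, M}.
Only in K's history (ahead): {K} — 1.
Only in J's history (behind): {C, D, H, I, J, M} — 6.

1 ahead, 6 behind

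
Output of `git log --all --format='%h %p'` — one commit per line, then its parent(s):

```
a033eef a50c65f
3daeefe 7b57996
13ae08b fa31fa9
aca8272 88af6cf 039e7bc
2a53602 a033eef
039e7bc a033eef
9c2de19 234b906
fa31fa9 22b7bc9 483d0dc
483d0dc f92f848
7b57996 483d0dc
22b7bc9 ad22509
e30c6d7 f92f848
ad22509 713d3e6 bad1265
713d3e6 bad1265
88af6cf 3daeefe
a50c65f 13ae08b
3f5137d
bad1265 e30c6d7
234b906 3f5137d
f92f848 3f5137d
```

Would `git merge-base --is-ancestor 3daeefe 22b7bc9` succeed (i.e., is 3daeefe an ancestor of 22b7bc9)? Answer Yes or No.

Ancestors of 22b7bc9: {22b7bc9, 3f5137d, 713d3e6, ad22509, bad1265, e30c6d7, f92f848}.
3daeefe is not in that set, so it is not an ancestor of 22b7bc9.

No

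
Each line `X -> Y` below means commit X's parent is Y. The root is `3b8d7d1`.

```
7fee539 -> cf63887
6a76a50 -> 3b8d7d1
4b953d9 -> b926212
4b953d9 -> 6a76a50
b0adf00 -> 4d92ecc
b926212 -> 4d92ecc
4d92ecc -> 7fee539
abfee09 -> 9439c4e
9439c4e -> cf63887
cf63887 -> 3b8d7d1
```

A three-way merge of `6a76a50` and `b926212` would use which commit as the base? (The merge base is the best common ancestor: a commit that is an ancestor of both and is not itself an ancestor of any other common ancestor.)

Ancestors of 6a76a50: {3b8d7d1, 6a76a50}.
Ancestors of b926212: {3b8d7d1, 4d92ecc, 7fee539, b926212, cf63887}.
Common ancestors: {3b8d7d1}.
The only common ancestor is 3b8d7d1, so it is the merge base.

3b8d7d1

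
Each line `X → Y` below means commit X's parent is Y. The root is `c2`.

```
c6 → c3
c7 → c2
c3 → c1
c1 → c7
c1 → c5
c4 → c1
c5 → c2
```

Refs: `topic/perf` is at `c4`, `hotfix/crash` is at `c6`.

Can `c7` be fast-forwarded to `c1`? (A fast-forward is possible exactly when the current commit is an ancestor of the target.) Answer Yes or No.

A fast-forward from c7 to c1 is possible iff c7 is an ancestor of c1.
Ancestors of c1: {c1, c2, c5, c7}.
c7 is among them, so fast-forward is possible.

Yes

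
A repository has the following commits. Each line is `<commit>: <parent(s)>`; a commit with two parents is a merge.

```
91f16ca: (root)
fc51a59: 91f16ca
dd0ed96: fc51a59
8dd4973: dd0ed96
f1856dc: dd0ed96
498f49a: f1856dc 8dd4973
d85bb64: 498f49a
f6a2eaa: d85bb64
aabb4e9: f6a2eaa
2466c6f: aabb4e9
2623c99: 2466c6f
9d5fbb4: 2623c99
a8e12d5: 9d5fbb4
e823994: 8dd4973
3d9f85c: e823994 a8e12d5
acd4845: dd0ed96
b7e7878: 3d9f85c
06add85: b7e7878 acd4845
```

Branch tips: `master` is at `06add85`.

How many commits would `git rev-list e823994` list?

Walking parent pointers from e823994: reachable set = {8dd4973, 91f16ca, dd0ed96, e823994, fc51a59}.
That is 5 commits.

5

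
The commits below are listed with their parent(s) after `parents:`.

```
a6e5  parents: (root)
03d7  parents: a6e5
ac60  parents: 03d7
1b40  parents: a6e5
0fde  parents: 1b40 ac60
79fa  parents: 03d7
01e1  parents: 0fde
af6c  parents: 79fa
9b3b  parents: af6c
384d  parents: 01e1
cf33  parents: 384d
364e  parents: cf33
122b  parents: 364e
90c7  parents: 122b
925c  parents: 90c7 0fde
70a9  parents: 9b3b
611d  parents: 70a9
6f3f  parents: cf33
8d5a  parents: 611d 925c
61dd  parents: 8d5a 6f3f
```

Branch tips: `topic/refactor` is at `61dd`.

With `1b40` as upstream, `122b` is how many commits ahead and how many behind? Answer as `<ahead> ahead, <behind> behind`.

Reachable from 122b: {01e1, 03d7, 0fde, 122b, 1b40, 364e, 384d, a6e5, ac60, cf33}.
Reachable from 1b40: {1b40, a6e5}.
Only in 122b's history (ahead): {01e1, 03d7, 0fde, 122b, 364e, 384d, ac60, cf33} — 8.
Only in 1b40's history (behind): {} — 0.

8 ahead, 0 behind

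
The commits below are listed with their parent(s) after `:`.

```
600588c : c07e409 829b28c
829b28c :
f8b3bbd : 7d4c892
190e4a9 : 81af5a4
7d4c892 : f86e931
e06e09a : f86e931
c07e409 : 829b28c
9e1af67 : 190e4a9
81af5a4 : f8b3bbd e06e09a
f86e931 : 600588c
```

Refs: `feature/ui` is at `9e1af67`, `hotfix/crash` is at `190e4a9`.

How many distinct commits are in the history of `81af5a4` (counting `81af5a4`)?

8

Walking parent pointers from 81af5a4: reachable set = {600588c, 7d4c892, 81af5a4, 829b28c, c07e409, e06e09a, f86e931, f8b3bbd}.
That is 8 commits.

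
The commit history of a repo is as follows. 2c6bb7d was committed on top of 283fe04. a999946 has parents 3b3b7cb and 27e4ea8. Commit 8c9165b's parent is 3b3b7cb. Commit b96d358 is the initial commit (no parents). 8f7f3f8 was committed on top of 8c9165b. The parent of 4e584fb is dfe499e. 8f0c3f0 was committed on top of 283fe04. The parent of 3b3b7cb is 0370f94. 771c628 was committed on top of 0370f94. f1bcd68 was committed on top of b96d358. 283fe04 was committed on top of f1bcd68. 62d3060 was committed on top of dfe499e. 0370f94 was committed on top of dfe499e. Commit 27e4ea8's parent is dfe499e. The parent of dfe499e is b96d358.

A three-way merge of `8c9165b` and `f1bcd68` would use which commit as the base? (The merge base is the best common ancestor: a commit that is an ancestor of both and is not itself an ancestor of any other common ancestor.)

b96d358

Ancestors of 8c9165b: {0370f94, 3b3b7cb, 8c9165b, b96d358, dfe499e}.
Ancestors of f1bcd68: {b96d358, f1bcd68}.
Common ancestors: {b96d358}.
The only common ancestor is b96d358, so it is the merge base.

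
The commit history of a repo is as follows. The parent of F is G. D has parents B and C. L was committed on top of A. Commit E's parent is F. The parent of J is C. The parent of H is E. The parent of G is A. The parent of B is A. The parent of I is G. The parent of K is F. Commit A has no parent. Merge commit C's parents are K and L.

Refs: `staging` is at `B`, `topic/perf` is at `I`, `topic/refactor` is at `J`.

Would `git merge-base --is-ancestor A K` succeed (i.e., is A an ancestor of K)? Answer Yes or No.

Yes

Ancestors of K (commits reachable by following parents): {A, F, G, K}.
A is in that set, so it is an ancestor of K.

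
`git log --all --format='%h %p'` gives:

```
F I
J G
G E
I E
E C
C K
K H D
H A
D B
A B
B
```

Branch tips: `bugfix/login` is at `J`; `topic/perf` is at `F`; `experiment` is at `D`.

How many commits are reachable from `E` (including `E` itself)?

Walking parent pointers from E: reachable set = {A, B, C, D, E, H, K}.
That is 7 commits.

7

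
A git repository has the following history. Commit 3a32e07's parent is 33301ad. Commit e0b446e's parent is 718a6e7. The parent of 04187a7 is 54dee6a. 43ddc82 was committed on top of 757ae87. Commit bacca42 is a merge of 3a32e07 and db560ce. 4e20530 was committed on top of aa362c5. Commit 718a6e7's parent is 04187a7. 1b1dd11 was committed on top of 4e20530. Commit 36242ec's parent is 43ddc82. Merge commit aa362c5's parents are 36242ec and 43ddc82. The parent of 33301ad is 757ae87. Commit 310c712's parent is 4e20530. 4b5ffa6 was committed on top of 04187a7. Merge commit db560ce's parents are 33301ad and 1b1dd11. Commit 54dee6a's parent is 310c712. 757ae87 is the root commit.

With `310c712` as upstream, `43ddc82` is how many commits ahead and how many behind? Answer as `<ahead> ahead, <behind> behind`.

Reachable from 43ddc82: {43ddc82, 757ae87}.
Reachable from 310c712: {310c712, 36242ec, 43ddc82, 4e20530, 757ae87, aa362c5}.
Only in 43ddc82's history (ahead): {} — 0.
Only in 310c712's history (behind): {310c712, 36242ec, 4e20530, aa362c5} — 4.

0 ahead, 4 behind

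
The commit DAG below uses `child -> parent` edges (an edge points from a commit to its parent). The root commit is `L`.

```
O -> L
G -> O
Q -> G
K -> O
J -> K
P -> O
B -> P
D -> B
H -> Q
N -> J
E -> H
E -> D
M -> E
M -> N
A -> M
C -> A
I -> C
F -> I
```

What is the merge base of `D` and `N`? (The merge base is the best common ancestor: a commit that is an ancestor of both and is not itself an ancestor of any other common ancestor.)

O

Ancestors of D: {B, D, L, O, P}.
Ancestors of N: {J, K, L, N, O}.
Common ancestors: {L, O}.
Among these, O is not an ancestor of any other common ancestor — it is the merge base.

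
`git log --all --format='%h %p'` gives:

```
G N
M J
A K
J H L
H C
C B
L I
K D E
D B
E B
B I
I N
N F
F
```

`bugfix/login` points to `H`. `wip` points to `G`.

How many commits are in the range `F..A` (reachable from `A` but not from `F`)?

7

Reachable from A: {A, B, D, E, F, I, K, N}.
Reachable from F: {F}.
In A's history but not F's: {A, B, D, E, I, K, N} — 7 commits.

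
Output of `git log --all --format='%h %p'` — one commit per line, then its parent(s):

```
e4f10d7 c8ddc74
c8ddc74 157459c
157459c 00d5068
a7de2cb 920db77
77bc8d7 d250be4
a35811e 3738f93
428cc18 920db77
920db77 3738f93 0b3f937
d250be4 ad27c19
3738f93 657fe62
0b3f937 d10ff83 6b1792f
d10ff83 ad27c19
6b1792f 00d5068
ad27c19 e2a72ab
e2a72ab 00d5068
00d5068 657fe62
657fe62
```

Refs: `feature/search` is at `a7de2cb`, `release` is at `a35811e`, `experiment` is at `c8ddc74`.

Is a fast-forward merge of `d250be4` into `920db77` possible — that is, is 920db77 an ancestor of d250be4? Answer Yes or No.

No

A fast-forward from 920db77 to d250be4 is possible iff 920db77 is an ancestor of d250be4.
Ancestors of d250be4: {00d5068, 657fe62, ad27c19, d250be4, e2a72ab}.
920db77 is not among them, so fast-forward is not possible.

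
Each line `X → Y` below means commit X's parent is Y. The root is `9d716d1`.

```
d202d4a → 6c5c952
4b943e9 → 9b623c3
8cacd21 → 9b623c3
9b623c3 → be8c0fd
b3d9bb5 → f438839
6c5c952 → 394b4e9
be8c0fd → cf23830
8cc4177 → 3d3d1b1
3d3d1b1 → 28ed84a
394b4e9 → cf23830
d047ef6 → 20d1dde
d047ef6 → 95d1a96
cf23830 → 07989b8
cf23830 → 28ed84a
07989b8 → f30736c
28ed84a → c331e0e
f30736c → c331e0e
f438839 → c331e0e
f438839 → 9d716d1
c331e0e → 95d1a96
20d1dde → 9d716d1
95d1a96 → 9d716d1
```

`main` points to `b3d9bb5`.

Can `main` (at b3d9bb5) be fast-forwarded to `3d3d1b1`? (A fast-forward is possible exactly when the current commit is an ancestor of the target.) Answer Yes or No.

No

A fast-forward from b3d9bb5 to 3d3d1b1 is possible iff b3d9bb5 is an ancestor of 3d3d1b1.
Ancestors of 3d3d1b1: {28ed84a, 3d3d1b1, 95d1a96, 9d716d1, c331e0e}.
b3d9bb5 is not among them, so fast-forward is not possible.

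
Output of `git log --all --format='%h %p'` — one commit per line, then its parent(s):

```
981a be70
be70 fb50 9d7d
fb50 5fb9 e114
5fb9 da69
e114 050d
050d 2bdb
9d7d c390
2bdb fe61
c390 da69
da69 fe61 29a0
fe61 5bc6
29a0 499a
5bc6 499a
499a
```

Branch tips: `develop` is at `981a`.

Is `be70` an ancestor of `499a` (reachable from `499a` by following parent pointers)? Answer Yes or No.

Ancestors of 499a: {499a}.
be70 is not in that set, so it is not an ancestor of 499a.

No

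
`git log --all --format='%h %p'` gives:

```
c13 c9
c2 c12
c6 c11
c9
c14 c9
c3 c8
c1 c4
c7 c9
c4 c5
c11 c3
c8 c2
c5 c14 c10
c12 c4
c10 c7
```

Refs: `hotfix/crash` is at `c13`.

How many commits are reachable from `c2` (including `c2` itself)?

Walking parent pointers from c2: reachable set = {c10, c12, c14, c2, c4, c5, c7, c9}.
That is 8 commits.

8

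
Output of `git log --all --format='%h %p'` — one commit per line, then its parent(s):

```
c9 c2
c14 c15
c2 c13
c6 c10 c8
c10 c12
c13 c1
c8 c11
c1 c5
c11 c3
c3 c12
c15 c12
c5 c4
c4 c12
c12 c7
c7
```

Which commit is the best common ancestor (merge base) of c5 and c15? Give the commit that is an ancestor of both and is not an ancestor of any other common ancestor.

Ancestors of c5: {c12, c4, c5, c7}.
Ancestors of c15: {c12, c15, c7}.
Common ancestors: {c12, c7}.
Among these, c12 is not an ancestor of any other common ancestor — it is the merge base.

c12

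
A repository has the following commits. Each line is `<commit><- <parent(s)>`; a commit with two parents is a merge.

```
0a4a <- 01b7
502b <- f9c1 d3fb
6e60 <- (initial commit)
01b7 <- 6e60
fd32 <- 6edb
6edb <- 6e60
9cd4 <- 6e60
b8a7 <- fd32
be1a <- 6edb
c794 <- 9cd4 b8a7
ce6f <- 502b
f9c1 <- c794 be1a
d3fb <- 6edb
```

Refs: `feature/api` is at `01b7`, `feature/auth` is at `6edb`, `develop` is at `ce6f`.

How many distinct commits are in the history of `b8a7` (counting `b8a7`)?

Walking parent pointers from b8a7: reachable set = {6e60, 6edb, b8a7, fd32}.
That is 4 commits.

4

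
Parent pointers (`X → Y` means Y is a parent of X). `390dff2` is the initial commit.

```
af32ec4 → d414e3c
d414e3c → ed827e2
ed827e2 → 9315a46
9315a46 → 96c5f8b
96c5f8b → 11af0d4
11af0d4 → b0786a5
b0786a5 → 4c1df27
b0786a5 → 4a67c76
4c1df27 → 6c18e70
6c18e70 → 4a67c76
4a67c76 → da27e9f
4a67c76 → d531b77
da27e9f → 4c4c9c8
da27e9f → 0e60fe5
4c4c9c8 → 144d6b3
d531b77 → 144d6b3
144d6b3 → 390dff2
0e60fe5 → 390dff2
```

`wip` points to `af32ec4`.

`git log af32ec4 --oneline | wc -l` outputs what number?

Walking parent pointers from af32ec4: reachable set = {0e60fe5, 11af0d4, 144d6b3, 390dff2, 4a67c76, 4c1df27, 4c4c9c8, 6c18e70, 9315a46, 96c5f8b, af32ec4, b0786a5, d414e3c, d531b77, da27e9f, ed827e2}.
That is 16 commits.

16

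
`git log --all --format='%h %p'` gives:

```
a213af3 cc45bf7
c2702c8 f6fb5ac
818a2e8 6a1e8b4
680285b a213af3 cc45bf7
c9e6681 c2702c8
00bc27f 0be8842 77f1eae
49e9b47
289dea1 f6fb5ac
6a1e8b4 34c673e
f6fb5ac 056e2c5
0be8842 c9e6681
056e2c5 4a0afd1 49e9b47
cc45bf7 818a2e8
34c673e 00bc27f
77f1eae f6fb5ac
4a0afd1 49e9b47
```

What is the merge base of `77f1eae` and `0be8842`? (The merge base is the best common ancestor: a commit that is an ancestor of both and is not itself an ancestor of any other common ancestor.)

f6fb5ac

Ancestors of 77f1eae: {056e2c5, 49e9b47, 4a0afd1, 77f1eae, f6fb5ac}.
Ancestors of 0be8842: {056e2c5, 0be8842, 49e9b47, 4a0afd1, c2702c8, c9e6681, f6fb5ac}.
Common ancestors: {056e2c5, 49e9b47, 4a0afd1, f6fb5ac}.
Among these, f6fb5ac is not an ancestor of any other common ancestor — it is the merge base.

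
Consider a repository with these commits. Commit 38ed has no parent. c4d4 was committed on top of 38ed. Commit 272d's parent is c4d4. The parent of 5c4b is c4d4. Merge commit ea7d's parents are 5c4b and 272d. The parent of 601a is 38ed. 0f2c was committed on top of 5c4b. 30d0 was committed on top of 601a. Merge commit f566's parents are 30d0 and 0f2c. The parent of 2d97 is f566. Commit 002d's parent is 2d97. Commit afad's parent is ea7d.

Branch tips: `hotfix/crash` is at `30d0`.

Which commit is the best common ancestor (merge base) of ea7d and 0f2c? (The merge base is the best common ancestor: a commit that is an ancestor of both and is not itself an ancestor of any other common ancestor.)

5c4b

Ancestors of ea7d: {272d, 38ed, 5c4b, c4d4, ea7d}.
Ancestors of 0f2c: {0f2c, 38ed, 5c4b, c4d4}.
Common ancestors: {38ed, 5c4b, c4d4}.
Among these, 5c4b is not an ancestor of any other common ancestor — it is the merge base.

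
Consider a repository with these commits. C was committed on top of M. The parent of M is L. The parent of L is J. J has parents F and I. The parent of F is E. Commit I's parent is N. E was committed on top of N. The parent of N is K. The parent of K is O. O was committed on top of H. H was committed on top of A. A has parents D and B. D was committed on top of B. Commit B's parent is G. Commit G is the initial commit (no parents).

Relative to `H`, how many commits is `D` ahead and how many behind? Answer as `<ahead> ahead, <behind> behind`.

Reachable from D: {B, D, G}.
Reachable from H: {A, B, D, G, H}.
Only in D's history (ahead): {} — 0.
Only in H's history (behind): {A, H} — 2.

0 ahead, 2 behind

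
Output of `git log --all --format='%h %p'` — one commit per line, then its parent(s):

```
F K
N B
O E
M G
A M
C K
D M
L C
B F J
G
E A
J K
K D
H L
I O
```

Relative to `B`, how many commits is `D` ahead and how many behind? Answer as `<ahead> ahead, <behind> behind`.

0 ahead, 4 behind

Reachable from D: {D, G, M}.
Reachable from B: {B, D, F, G, J, K, M}.
Only in D's history (ahead): {} — 0.
Only in B's history (behind): {B, F, J, K} — 4.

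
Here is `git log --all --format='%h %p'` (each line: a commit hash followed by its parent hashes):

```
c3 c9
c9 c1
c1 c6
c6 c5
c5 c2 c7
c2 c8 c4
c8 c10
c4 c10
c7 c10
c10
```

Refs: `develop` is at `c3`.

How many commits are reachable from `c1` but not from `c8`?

6

Reachable from c1: {c1, c10, c2, c4, c5, c6, c7, c8}.
Reachable from c8: {c10, c8}.
In c1's history but not c8's: {c1, c2, c4, c5, c6, c7} — 6 commits.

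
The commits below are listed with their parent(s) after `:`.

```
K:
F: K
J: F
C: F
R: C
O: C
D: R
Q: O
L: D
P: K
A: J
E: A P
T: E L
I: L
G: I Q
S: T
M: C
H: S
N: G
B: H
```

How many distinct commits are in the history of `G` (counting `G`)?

Walking parent pointers from G: reachable set = {C, D, F, G, I, K, L, O, Q, R}.
That is 10 commits.

10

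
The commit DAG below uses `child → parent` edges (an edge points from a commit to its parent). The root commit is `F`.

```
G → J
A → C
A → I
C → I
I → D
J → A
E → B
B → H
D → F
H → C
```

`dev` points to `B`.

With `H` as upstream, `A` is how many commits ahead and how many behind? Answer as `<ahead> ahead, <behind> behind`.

1 ahead, 1 behind

Reachable from A: {A, C, D, F, I}.
Reachable from H: {C, D, F, H, I}.
Only in A's history (ahead): {A} — 1.
Only in H's history (behind): {H} — 1.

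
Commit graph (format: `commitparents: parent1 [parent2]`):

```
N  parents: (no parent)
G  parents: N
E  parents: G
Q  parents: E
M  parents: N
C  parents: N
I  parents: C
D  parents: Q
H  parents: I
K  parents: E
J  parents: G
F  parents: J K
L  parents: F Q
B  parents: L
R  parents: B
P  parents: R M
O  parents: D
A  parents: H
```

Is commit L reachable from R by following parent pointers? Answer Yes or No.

Yes

Ancestors of R (commits reachable by following parents): {B, E, F, G, J, K, L, N, Q, R}.
L is in that set, so it is an ancestor of R.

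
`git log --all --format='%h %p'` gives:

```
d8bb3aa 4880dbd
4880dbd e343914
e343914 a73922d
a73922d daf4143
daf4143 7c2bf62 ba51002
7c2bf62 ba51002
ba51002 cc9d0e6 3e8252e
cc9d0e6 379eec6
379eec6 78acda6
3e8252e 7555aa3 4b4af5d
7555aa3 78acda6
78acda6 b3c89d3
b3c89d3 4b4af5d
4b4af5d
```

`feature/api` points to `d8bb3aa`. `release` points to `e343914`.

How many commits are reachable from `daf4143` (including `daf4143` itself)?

Walking parent pointers from daf4143: reachable set = {379eec6, 3e8252e, 4b4af5d, 7555aa3, 78acda6, 7c2bf62, b3c89d3, ba51002, cc9d0e6, daf4143}.
That is 10 commits.

10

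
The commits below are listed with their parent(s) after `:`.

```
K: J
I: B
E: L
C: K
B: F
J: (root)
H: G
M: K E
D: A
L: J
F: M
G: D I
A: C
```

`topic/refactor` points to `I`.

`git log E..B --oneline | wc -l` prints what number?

4

Reachable from B: {B, E, F, J, K, L, M}.
Reachable from E: {E, J, L}.
In B's history but not E's: {B, F, K, M} — 4 commits.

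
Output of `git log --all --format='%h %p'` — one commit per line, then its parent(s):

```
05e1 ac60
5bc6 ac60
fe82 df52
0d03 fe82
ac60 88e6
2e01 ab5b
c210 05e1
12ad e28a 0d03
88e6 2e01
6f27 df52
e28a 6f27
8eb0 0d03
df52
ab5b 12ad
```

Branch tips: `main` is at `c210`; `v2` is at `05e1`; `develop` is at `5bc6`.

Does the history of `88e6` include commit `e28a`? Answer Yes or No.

Yes

Ancestors of 88e6 (commits reachable by following parents): {0d03, 12ad, 2e01, 6f27, 88e6, ab5b, df52, e28a, fe82}.
e28a is in that set, so it is an ancestor of 88e6.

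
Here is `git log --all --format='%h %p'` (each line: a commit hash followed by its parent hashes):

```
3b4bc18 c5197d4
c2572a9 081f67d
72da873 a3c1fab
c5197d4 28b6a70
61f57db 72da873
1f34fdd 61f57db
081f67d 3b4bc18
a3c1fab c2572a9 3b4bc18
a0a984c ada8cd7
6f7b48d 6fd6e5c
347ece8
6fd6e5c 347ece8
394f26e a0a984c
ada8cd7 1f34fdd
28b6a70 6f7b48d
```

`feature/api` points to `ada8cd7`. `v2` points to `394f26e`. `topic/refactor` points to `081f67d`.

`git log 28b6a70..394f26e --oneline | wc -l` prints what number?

Reachable from 394f26e: {081f67d, 1f34fdd, 28b6a70, 347ece8, 394f26e, 3b4bc18, 61f57db, 6f7b48d, 6fd6e5c, 72da873, a0a984c, a3c1fab, ada8cd7, c2572a9, c5197d4}.
Reachable from 28b6a70: {28b6a70, 347ece8, 6f7b48d, 6fd6e5c}.
In 394f26e's history but not 28b6a70's: {081f67d, 1f34fdd, 394f26e, 3b4bc18, 61f57db, 72da873, a0a984c, a3c1fab, ada8cd7, c2572a9, c5197d4} — 11 commits.

11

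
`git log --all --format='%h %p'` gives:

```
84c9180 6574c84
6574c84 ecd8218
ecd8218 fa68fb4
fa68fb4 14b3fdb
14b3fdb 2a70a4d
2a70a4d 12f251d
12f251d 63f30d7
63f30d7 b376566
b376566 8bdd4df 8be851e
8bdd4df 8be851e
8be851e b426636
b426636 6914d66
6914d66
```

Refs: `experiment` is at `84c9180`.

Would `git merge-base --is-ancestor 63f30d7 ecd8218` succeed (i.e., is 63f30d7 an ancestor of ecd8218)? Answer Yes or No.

Ancestors of ecd8218 (commits reachable by following parents): {12f251d, 14b3fdb, 2a70a4d, 63f30d7, 6914d66, 8bdd4df, 8be851e, b376566, b426636, ecd8218, fa68fb4}.
63f30d7 is in that set, so it is an ancestor of ecd8218.

Yes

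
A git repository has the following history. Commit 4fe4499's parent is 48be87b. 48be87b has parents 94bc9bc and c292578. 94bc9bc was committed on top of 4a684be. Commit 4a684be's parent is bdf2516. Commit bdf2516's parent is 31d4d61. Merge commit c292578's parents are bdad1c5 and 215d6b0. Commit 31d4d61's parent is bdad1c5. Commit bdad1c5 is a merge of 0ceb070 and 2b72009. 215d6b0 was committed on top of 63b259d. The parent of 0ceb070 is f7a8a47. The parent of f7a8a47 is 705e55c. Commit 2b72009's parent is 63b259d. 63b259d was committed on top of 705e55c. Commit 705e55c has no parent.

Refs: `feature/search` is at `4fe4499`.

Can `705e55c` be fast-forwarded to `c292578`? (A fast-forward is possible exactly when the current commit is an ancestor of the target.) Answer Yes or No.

Yes

A fast-forward from 705e55c to c292578 is possible iff 705e55c is an ancestor of c292578.
Ancestors of c292578: {0ceb070, 215d6b0, 2b72009, 63b259d, 705e55c, bdad1c5, c292578, f7a8a47}.
705e55c is among them, so fast-forward is possible.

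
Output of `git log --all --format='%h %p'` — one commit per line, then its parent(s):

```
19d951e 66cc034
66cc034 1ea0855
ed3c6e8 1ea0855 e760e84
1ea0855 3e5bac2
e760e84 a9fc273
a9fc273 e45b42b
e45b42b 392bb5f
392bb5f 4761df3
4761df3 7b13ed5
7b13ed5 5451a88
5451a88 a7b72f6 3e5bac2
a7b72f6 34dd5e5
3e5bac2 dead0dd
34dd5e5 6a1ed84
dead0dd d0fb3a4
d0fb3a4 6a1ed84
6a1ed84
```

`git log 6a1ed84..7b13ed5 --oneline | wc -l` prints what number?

Reachable from 7b13ed5: {34dd5e5, 3e5bac2, 5451a88, 6a1ed84, 7b13ed5, a7b72f6, d0fb3a4, dead0dd}.
Reachable from 6a1ed84: {6a1ed84}.
In 7b13ed5's history but not 6a1ed84's: {34dd5e5, 3e5bac2, 5451a88, 7b13ed5, a7b72f6, d0fb3a4, dead0dd} — 7 commits.

7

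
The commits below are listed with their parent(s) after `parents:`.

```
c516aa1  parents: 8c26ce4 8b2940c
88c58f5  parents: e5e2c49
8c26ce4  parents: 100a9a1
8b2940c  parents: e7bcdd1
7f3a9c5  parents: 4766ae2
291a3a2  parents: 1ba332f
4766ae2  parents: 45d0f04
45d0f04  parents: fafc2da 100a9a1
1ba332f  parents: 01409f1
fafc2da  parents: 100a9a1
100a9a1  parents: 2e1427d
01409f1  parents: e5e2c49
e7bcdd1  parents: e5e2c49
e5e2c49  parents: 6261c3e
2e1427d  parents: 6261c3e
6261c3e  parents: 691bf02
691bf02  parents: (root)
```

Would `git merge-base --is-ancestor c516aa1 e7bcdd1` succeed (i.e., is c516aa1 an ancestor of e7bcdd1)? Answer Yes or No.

Ancestors of e7bcdd1: {6261c3e, 691bf02, e5e2c49, e7bcdd1}.
c516aa1 is not in that set, so it is not an ancestor of e7bcdd1.

No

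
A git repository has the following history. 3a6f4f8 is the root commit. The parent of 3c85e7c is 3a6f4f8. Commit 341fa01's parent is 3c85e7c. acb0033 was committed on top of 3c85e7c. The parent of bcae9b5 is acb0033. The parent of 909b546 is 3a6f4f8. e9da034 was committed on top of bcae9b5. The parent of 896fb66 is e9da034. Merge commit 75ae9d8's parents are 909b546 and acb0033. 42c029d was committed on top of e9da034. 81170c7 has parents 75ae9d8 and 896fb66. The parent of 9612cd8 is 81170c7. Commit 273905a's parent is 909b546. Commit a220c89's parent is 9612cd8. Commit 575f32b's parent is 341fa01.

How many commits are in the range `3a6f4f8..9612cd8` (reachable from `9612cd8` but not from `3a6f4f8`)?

9

Reachable from 9612cd8: {3a6f4f8, 3c85e7c, 75ae9d8, 81170c7, 896fb66, 909b546, 9612cd8, acb0033, bcae9b5, e9da034}.
Reachable from 3a6f4f8: {3a6f4f8}.
In 9612cd8's history but not 3a6f4f8's: {3c85e7c, 75ae9d8, 81170c7, 896fb66, 909b546, 9612cd8, acb0033, bcae9b5, e9da034} — 9 commits.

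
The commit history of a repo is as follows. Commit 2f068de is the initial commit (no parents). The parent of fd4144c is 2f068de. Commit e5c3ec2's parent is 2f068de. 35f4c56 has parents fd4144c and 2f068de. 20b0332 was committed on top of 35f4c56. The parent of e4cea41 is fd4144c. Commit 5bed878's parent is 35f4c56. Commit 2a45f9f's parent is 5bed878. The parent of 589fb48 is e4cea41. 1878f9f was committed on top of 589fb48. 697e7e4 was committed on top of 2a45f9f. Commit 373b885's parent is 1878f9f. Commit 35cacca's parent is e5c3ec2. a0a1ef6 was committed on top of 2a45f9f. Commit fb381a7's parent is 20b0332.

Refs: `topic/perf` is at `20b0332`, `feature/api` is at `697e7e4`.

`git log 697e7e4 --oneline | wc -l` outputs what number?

6

Walking parent pointers from 697e7e4: reachable set = {2a45f9f, 2f068de, 35f4c56, 5bed878, 697e7e4, fd4144c}.
That is 6 commits.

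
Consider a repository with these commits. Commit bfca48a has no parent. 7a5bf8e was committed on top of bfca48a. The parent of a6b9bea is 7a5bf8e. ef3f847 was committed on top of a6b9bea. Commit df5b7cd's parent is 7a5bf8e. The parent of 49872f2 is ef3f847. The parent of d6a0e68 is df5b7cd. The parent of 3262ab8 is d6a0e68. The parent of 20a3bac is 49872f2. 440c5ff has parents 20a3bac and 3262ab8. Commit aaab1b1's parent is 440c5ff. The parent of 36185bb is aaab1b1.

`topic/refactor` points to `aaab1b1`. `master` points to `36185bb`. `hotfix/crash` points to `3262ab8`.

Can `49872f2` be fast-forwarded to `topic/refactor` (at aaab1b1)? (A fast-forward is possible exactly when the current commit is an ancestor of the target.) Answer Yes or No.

A fast-forward from 49872f2 to aaab1b1 is possible iff 49872f2 is an ancestor of aaab1b1.
Ancestors of aaab1b1: {20a3bac, 3262ab8, 440c5ff, 49872f2, 7a5bf8e, a6b9bea, aaab1b1, bfca48a, d6a0e68, df5b7cd, ef3f847}.
49872f2 is among them, so fast-forward is possible.

Yes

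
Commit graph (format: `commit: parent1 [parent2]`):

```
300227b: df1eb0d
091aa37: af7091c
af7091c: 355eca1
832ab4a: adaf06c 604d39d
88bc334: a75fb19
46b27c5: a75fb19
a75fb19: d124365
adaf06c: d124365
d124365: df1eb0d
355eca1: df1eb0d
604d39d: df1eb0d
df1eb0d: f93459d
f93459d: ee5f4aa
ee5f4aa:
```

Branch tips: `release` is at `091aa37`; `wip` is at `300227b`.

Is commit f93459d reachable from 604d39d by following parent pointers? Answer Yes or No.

Yes

Ancestors of 604d39d (commits reachable by following parents): {604d39d, df1eb0d, ee5f4aa, f93459d}.
f93459d is in that set, so it is an ancestor of 604d39d.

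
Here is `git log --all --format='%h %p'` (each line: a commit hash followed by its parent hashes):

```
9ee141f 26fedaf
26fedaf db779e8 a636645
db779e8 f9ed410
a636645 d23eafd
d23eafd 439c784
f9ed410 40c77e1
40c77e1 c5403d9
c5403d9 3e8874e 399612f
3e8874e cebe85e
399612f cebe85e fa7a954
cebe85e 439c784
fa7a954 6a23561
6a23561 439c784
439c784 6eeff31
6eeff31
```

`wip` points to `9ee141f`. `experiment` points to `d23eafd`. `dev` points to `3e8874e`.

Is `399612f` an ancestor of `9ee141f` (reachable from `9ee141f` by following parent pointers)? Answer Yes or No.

Ancestors of 9ee141f (commits reachable by following parents): {26fedaf, 399612f, 3e8874e, 40c77e1, 439c784, 6a23561, 6eeff31, 9ee141f, a636645, c5403d9, cebe85e, d23eafd, db779e8, f9ed410, fa7a954}.
399612f is in that set, so it is an ancestor of 9ee141f.

Yes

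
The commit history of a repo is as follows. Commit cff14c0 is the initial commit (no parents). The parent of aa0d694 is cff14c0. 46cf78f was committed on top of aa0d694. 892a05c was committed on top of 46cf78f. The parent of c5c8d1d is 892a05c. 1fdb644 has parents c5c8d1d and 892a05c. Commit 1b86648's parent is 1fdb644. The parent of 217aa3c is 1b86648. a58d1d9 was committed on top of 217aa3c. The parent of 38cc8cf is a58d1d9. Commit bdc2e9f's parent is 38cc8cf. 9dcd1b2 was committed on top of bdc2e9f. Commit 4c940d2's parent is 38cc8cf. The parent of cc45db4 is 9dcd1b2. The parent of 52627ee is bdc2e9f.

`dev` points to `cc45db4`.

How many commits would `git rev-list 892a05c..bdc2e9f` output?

7

Reachable from bdc2e9f: {1b86648, 1fdb644, 217aa3c, 38cc8cf, 46cf78f, 892a05c, a58d1d9, aa0d694, bdc2e9f, c5c8d1d, cff14c0}.
Reachable from 892a05c: {46cf78f, 892a05c, aa0d694, cff14c0}.
In bdc2e9f's history but not 892a05c's: {1b86648, 1fdb644, 217aa3c, 38cc8cf, a58d1d9, bdc2e9f, c5c8d1d} — 7 commits.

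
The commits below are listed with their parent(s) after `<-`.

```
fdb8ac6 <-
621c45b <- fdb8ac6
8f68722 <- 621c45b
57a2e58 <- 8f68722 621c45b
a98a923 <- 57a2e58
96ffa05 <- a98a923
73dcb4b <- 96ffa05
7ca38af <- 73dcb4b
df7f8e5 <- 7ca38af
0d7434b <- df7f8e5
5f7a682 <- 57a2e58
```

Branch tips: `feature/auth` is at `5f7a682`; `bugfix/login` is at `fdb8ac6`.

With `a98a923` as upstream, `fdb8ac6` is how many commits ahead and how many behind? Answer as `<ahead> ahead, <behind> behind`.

0 ahead, 4 behind

Reachable from fdb8ac6: {fdb8ac6}.
Reachable from a98a923: {57a2e58, 621c45b, 8f68722, a98a923, fdb8ac6}.
Only in fdb8ac6's history (ahead): {} — 0.
Only in a98a923's history (behind): {57a2e58, 621c45b, 8f68722, a98a923} — 4.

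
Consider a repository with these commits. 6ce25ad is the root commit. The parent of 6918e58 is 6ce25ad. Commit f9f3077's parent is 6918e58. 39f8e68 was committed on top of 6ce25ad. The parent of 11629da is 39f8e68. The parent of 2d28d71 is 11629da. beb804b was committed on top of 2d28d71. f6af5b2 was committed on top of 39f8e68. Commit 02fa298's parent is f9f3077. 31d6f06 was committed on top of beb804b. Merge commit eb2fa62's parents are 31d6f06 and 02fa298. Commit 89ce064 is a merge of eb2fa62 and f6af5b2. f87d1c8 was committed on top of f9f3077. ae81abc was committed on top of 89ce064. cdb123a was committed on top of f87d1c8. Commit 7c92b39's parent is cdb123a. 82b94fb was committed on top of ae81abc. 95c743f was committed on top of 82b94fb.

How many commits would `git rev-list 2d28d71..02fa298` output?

3

Reachable from 02fa298: {02fa298, 6918e58, 6ce25ad, f9f3077}.
Reachable from 2d28d71: {11629da, 2d28d71, 39f8e68, 6ce25ad}.
In 02fa298's history but not 2d28d71's: {02fa298, 6918e58, f9f3077} — 3 commits.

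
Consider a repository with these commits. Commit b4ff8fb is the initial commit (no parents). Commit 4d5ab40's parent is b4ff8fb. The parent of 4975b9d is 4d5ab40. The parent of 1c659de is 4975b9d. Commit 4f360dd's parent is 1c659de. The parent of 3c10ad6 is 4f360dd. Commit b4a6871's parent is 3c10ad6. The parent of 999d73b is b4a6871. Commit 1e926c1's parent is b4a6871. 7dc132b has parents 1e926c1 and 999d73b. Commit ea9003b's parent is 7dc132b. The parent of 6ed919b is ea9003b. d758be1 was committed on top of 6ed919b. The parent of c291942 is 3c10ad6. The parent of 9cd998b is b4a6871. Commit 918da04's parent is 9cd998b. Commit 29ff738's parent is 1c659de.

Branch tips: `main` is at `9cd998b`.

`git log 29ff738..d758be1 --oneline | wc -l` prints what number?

9

Reachable from d758be1: {1c659de, 1e926c1, 3c10ad6, 4975b9d, 4d5ab40, 4f360dd, 6ed919b, 7dc132b, 999d73b, b4a6871, b4ff8fb, d758be1, ea9003b}.
Reachable from 29ff738: {1c659de, 29ff738, 4975b9d, 4d5ab40, b4ff8fb}.
In d758be1's history but not 29ff738's: {1e926c1, 3c10ad6, 4f360dd, 6ed919b, 7dc132b, 999d73b, b4a6871, d758be1, ea9003b} — 9 commits.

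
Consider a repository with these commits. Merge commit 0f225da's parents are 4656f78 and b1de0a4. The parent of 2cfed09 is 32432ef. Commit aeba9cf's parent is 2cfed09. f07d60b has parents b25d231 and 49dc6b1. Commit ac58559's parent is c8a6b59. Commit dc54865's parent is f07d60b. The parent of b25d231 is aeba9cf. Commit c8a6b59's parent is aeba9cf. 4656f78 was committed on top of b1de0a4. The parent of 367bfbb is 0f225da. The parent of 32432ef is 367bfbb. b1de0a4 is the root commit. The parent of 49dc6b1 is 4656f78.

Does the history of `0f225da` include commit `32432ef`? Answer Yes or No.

Ancestors of 0f225da: {0f225da, 4656f78, b1de0a4}.
32432ef is not in that set, so it is not an ancestor of 0f225da.

No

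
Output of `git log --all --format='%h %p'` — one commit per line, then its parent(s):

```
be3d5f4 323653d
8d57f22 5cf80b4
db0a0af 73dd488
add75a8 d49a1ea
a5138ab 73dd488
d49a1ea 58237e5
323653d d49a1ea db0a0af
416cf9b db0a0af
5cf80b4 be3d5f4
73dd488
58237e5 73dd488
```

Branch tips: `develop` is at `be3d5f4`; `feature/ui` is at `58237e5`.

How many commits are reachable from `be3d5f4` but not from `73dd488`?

Reachable from be3d5f4: {323653d, 58237e5, 73dd488, be3d5f4, d49a1ea, db0a0af}.
Reachable from 73dd488: {73dd488}.
In be3d5f4's history but not 73dd488's: {323653d, 58237e5, be3d5f4, d49a1ea, db0a0af} — 5 commits.

5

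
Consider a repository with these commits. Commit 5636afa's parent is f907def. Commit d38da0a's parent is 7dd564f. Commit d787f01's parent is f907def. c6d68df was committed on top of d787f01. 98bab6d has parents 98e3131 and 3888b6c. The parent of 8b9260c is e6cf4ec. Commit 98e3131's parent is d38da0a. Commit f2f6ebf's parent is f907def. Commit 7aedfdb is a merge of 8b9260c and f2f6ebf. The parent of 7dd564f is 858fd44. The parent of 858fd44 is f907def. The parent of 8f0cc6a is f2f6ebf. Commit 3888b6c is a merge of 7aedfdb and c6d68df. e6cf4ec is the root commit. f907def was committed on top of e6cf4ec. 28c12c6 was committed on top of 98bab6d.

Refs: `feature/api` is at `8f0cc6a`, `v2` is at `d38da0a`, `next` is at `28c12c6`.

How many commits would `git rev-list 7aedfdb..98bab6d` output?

Reachable from 98bab6d: {3888b6c, 7aedfdb, 7dd564f, 858fd44, 8b9260c, 98bab6d, 98e3131, c6d68df, d38da0a, d787f01, e6cf4ec, f2f6ebf, f907def}.
Reachable from 7aedfdb: {7aedfdb, 8b9260c, e6cf4ec, f2f6ebf, f907def}.
In 98bab6d's history but not 7aedfdb's: {3888b6c, 7dd564f, 858fd44, 98bab6d, 98e3131, c6d68df, d38da0a, d787f01} — 8 commits.

8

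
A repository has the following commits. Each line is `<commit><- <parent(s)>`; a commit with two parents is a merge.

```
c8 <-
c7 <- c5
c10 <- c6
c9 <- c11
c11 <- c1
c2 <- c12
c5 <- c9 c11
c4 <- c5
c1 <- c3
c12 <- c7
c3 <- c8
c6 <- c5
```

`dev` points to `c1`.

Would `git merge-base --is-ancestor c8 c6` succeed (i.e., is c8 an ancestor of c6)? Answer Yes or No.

Yes

Ancestors of c6 (commits reachable by following parents): {c1, c11, c3, c5, c6, c8, c9}.
c8 is in that set, so it is an ancestor of c6.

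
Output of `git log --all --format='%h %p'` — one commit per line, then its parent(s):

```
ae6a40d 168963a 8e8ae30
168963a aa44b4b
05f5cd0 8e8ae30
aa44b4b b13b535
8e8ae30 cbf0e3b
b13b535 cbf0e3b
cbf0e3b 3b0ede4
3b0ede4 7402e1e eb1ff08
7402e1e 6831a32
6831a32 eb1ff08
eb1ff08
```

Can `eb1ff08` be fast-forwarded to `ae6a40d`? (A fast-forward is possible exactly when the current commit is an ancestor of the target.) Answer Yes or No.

A fast-forward from eb1ff08 to ae6a40d is possible iff eb1ff08 is an ancestor of ae6a40d.
Ancestors of ae6a40d: {168963a, 3b0ede4, 6831a32, 7402e1e, 8e8ae30, aa44b4b, ae6a40d, b13b535, cbf0e3b, eb1ff08}.
eb1ff08 is among them, so fast-forward is possible.

Yes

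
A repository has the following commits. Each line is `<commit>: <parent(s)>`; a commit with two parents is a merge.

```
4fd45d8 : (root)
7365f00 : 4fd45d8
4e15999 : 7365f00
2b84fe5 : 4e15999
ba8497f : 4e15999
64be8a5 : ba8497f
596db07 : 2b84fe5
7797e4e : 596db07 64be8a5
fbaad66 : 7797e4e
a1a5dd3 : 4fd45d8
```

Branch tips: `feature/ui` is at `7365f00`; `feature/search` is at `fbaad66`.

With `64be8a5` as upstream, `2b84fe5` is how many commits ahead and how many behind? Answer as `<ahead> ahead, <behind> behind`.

Reachable from 2b84fe5: {2b84fe5, 4e15999, 4fd45d8, 7365f00}.
Reachable from 64be8a5: {4e15999, 4fd45d8, 64be8a5, 7365f00, ba8497f}.
Only in 2b84fe5's history (ahead): {2b84fe5} — 1.
Only in 64be8a5's history (behind): {64be8a5, ba8497f} — 2.

1 ahead, 2 behind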